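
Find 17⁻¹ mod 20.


Use the extended Euclidean algorithm to write 1 = 17·s + 20·t; then s mod 20 is the inverse.
Euclidean algorithm:
  17 = 0·20 + 17
  20 = 1·17 + 3
  17 = 5·3 + 2
  3 = 1·2 + 1
  2 = 2·1 + 0
gcd(17,20) = 1
Back-substitution gives: 17·(-7) + 20·(6) = 1
So 17⁻¹ ≡ -7 ≡ 13 (mod 20)
Check: 17 × 13 = 221 ≡ 1 (mod 20) ✓

17⁻¹ ≡ 13 (mod 20)


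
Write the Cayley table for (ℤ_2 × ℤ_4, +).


Elements: {(0,0), (0,1), (0,2), (0,3), (1,0), (1,1), (1,2), (1,3)}
Operation: componentwise addition mod (2, 4)
Entry (a, b) = ((a₁+b₁) mod 2, (a₂+b₂) mod 4)

Cayley table:
      | (0,0) | (0,1) | (0,2) | (0,3) | (1,0) | (1,1) | (1,2) | (1,3)
(0,0) | (0,0) | (0,1) | (0,2) | (0,3) | (1,0) | (1,1) | (1,2) | (1,3)
(0,1) | (0,1) | (0,2) | (0,3) | (0,0) | (1,1) | (1,2) | (1,3) | (1,0)
(0,2) | (0,2) | (0,3) | (0,0) | (0,1) | (1,2) | (1,3) | (1,0) | (1,1)
(0,3) | (0,3) | (0,0) | (0,1) | (0,2) | (1,3) | (1,0) | (1,1) | (1,2)
(1,0) | (1,0) | (1,1) | (1,2) | (1,3) | (0,0) | (0,1) | (0,2) | (0,3)
(1,1) | (1,1) | (1,2) | (1,3) | (1,0) | (0,1) | (0,2) | (0,3) | (0,0)
(1,2) | (1,2) | (1,3) | (1,0) | (1,1) | (0,2) | (0,3) | (0,0) | (0,1)
(1,3) | (1,3) | (1,0) | (1,1) | (1,2) | (0,3) | (0,0) | (0,1) | (0,2)


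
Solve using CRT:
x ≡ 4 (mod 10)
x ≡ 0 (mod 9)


m₁ = 10, m₂ = 9, gcd = 1, so CRT applies. M = m₁·m₂ = 90
Let M₁ = M/m₁ = 9, M₂ = M/m₂ = 10
Find y₁ ≡ M₁⁻¹ (mod m₁): 9⁻¹ ≡ 9 (mod 10)
Find y₂ ≡ M₂⁻¹ (mod m₂): 10⁻¹ ≡ 1 (mod 9)
x = a₁·M₁·y₁ + a₂·M₂·y₂ = 4·9·9 + 0·10·1 = 324
Reduce mod 90: x ≡ 54
Check: 54 mod 10 = 4 ✓, 54 mod 9 = 0 ✓

x ≡ 54 (mod 90)


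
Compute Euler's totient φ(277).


Factor n: 277 = 277
φ(n) = n · ∏(1 - 1/p) over distinct primes p | n
φ(277) = 277 · (1 - 1/277) = 276

φ(277) = 276


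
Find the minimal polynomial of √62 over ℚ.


√62 satisfies x² - 62 = 0, irreducible over ℚ since 62 is squarefree

Minimal polynomial: x² - 62


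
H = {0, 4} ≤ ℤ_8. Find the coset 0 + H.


0 + H = {0 + h (mod 8) : h ∈ H}
0+0=0, 0+4=4

0 + H = {0, 4}


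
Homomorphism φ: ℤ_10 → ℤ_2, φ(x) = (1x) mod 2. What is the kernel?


Kernel = preimage of identity
ker(φ) = {x ∈ ℤ_10 : 1x ≡ 0 (mod 2)}. Since 2 | 10, φ is well-defined. The kernel is the cyclic subgroup ⟨2⟩ of ℤ_10 (order 5), i.e. {0, 2, 4, 6, 8}

ker(φ) = {0, 2, 4, 6, 8}


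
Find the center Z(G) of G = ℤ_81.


Z(G) = {g ∈ G | gx = xg for all x ∈ G}
ℤ_81 is abelian, so Z(G) = G

Z(ℤ_81) = ℤ_81


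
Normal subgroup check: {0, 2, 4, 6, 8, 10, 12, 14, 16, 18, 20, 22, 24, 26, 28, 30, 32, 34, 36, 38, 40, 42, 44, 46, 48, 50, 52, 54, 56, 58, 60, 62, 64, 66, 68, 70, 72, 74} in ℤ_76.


H = {0, 2, 4, 6, 8, 10, 12, 14, 16, 18, 20, 22, 24, 26, 28, 30, 32, 34, 36, 38, 40, 42, 44, 46, 48, 50, 52, 54, 56, 58, 60, 62, 64, 66, 68, 70, 72, 74} in ℤ_76
ℤ_76 is abelian; every subgroup of an abelian group is normal

Yes, normal subgroup


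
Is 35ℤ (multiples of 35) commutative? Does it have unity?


35ℤ is a commutative ring under +,× but has no multiplicative identity (1 ∉ 35ℤ); it has no zero divisors, but without unity it is not an integral domain
Commutative: Yes
Integral domain: No
Has unity: No

35ℤ (multiples of 35): Commutative=Yes, Unity=No


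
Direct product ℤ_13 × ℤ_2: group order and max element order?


|ℤ_13 × ℤ_2| = 13 × 2 = 26
Max element order = lcm(13,2) = 26
Cyclic? Yes (gcd=1)

|ℤ_13×ℤ_2| = 26, max element order = 26


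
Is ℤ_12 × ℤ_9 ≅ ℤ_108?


Comparing ℤ_12 × ℤ_9 and ℤ_108:
gcd(12,9) = 3 ≠ 1. Max element order in ℤ_12×ℤ_9 is lcm(12,9) = 36 < 108, so it has no element of order 108

No, ℤ_12 × ℤ_9 ≇ ℤ_108


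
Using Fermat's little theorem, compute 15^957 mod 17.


Fermat's little theorem: if p is prime and gcd(a,p)=1, then a^(p-1) ≡ 1 (mod p)
p = 17 is prime, gcd(15,17) = 1
Reduce exponent: 957 mod 16 = 13
So 15^957 ≡ 15^13 (mod 17)
15^13 mod 17 = 2

15^957 ≡ 2 (mod 17)


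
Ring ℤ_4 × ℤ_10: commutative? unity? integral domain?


Direct product ring; commutative with unity (1,1); but (1,0)·(0,1) = (0,0) gives zero divisors, so not an integral domain
Commutative: Yes
Integral domain: No
Has unity: Yes

ℤ_4 × ℤ_10: Commutative=Yes, Unity=Yes


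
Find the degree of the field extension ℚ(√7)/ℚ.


√7 has minimal polynomial x² - 7 (irreducible over ℚ since 7 is squarefree)

[ℚ(√7)/ℚ] = 2


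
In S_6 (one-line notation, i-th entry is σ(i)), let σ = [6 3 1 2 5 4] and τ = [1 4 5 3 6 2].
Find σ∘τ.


σ∘τ: apply τ first, then σ
1 →τ 1 →σ 6
2 →τ 4 →σ 2
3 →τ 5 →σ 5
4 →τ 3 →σ 1
5 →τ 6 →σ 4
6 →τ 2 →σ 3

σ∘τ = [6 2 5 1 4 3]


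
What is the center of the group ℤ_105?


Z(G) = {g ∈ G | gx = xg for all x ∈ G}
ℤ_105 is abelian, so Z(G) = G

Z(ℤ_105) = ℤ_105


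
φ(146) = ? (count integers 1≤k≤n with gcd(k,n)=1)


Factor n: 146 = 2 × 73
φ(n) = n · ∏(1 - 1/p) over distinct primes p | n
φ(146) = 146 · (1 - 1/2) · (1 - 1/73) = 72

φ(146) = 72


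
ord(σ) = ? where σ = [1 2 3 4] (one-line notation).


Cycle decomposition: identity (all elements fixed)
Order = 1 (identity has order 1)

ord(σ) = 1


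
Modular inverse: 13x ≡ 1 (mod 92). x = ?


Use the extended Euclidean algorithm to write 1 = 13·s + 92·t; then s mod 92 is the inverse.
Euclidean algorithm:
  13 = 0·92 + 13
  92 = 7·13 + 1
  13 = 13·1 + 0
gcd(13,92) = 1
Back-substitution gives: 13·(-7) + 92·(1) = 1
So 13⁻¹ ≡ -7 ≡ 85 (mod 92)
Check: 13 × 85 = 1105 ≡ 1 (mod 92) ✓

13⁻¹ ≡ 85 (mod 92)


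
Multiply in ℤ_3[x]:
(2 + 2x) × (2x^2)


Expand and collect like terms; reduce coefficients mod 3:
x^0: 2·0 = 0 ≡ 0 (mod 3)
x^1: 2·0 + 2·0 = 0 ≡ 0 (mod 3)
x^2: 2·2 + 2·0 = 4 ≡ 1 (mod 3)
x^3: 2·2 = 4 ≡ 1 (mod 3)
Result: x^2 + x^3

f · g = x^2 + x^3


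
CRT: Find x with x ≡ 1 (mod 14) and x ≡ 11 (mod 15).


m₁ = 14, m₂ = 15, gcd = 1, so CRT applies. M = m₁·m₂ = 210
Let M₁ = M/m₁ = 15, M₂ = M/m₂ = 14
Find y₁ ≡ M₁⁻¹ (mod m₁): 15⁻¹ ≡ 1 (mod 14)
Find y₂ ≡ M₂⁻¹ (mod m₂): 14⁻¹ ≡ 14 (mod 15)
x = a₁·M₁·y₁ + a₂·M₂·y₂ = 1·15·1 + 11·14·14 = 2171
Reduce mod 210: x ≡ 71
Check: 71 mod 14 = 1 ✓, 71 mod 15 = 11 ✓

x ≡ 71 (mod 210)


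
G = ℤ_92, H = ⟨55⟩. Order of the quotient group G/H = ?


|⟨55⟩| = n / gcd(55, 92) = 92 / 1 = 92
H is normal (ℤ_92 is abelian).
|G/H| = |G| / |H| = 92 / 92 = 1

|G/H| = 1


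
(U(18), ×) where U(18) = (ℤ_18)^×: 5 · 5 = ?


Operation: multiplication mod 18
5 · 5 = (a × b) mod 18 with a = 5, b = 5

5 · 5 = 7


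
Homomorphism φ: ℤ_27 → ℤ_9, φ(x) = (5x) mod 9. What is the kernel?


Kernel = preimage of identity
ker(φ) = {x ∈ ℤ_27 : 5x ≡ 0 (mod 9)}. Since 9 | 27, φ is well-defined. The kernel is the cyclic subgroup ⟨9⟩ of ℤ_27 (order 3), i.e. {0, 9, 18}

ker(φ) = {0, 9, 18}


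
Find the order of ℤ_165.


ℤ_n has n elements.

|ℤ_165| = 165


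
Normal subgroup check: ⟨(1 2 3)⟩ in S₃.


H = ⟨(1 2 3)⟩ in S₃
⟨(1 2 3)⟩ has order 3 and index 2 in S₃; index-2 subgroups are normal

Yes, normal subgroup


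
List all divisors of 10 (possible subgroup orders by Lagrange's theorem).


Lagrange's theorem: |H| divides |G|
|G| = 10
Divisors of 10: 1, 2, 5, 10

Possible subgroup orders: {1, 2, 5, 10}


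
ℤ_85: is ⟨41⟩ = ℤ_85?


g generates ℤ_n iff gcd(g, n) = 1
gcd(41, 85) = 1
Since gcd = 1, 41 is a generator.

Yes, 41 generates ℤ_85


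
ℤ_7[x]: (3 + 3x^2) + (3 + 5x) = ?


Add coefficients mod 7:
x^0: 3 + 3 = 6 (mod 7)
x^1: 0 + 5 = 5 (mod 7)
x^2: 3 + 0 = 3 (mod 7)
Result: 6 + 5x + 3x^2

f + g = 6 + 5x + 3x^2


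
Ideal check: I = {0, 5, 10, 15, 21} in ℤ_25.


Check ideal conditions for I = {0, 5, 10, 15, 21} in ℤ_25:
(1) I is an additive subgroup? No
(2) For r ∈ ℤ_25 and a ∈ I: r·a ∈ I? No  [counterexample: r=2, a=10, r·a mod 25 = 20 ∉ I]

No, I is not an ideal of ℤ_25


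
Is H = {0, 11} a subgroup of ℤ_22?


Subgroup test for H = {0, 11} in (ℤ_22, +):
(1) 0 ∈ H? Yes
(2) Closure: for all a,b ∈ H, (a+b) mod 22 ∈ H? Yes
(3) Inverses: for all a ∈ H, -a mod 22 ∈ H? Yes

Yes, H is a subgroup of ℤ_22


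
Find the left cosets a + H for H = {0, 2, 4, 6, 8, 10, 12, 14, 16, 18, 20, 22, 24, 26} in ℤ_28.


H = {0, 2, 4, 6, 8, 10, 12, 14, 16, 18, 20, 22, 24, 26}, |H| = 14
Number of cosets = |G|/|H| = 28/14 = 2
0 + H = {0, 2, 4, 6, 8, 10, 12, 14, 16, 18, 20, 22, 24, 26}
1 + H = {1, 3, 5, 7, 9, 11, 13, 15, 17, 19, 21, 23, 25, 27}

Cosets: 0+H={0,2,4,6,8,10,12,14,16,18,20,22,24,26}; 1+H={1,3,5,7,9,11,13,15,17,19,21,23,25,27}


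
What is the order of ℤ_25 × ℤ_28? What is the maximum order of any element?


|ℤ_25 × ℤ_28| = 25 × 28 = 700
Max element order = lcm(25,28) = 700
Cyclic? Yes (gcd=1)

|ℤ_25×ℤ_28| = 700, max element order = 700


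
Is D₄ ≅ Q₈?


Comparing D₄ and Q₈:
D₄ has 5 elements of order 2; Q₈ has only 1

No, D₄ ≇ Q₈


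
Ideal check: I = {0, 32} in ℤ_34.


Check ideal conditions for I = {0, 32} in ℤ_34:
(1) I is an additive subgroup? No
(2) For r ∈ ℤ_34 and a ∈ I: r·a ∈ I? No  [counterexample: r=2, a=32, r·a mod 34 = 30 ∉ I]

No, I is not an ideal of ℤ_34


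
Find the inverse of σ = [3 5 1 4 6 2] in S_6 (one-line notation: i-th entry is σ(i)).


To find σ⁻¹, swap domain and range:
σ(1) = 3 → σ⁻¹(3) = 1
σ(2) = 5 → σ⁻¹(5) = 2
σ(3) = 1 → σ⁻¹(1) = 3
σ(4) = 4 → σ⁻¹(4) = 4
σ(5) = 6 → σ⁻¹(6) = 5
σ(6) = 2 → σ⁻¹(2) = 6

σ⁻¹ = [3 6 1 4 2 5]


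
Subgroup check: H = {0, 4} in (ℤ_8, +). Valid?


Subgroup test for H = {0, 4} in (ℤ_8, +):
(1) 0 ∈ H? Yes
(2) Closure: for all a,b ∈ H, (a+b) mod 8 ∈ H? Yes
(3) Inverses: for all a ∈ H, -a mod 8 ∈ H? Yes

Yes, H is a subgroup of ℤ_8


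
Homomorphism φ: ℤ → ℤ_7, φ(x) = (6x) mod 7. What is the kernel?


Kernel = preimage of identity
ker(φ) = {x ∈ ℤ : 6x ≡ 0 (mod 7)}. gcd(6,7) = 1, so 6x ≡ 0 (mod 7) ⟺ x ≡ 0 (mod 7/1 = 7). Hence ker(φ) = 7ℤ

ker(φ) = 7ℤ


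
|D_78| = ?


|D_n| = 2n (n rotations and n reflections)
|D_78| = 2×78 = 156

|D_78| = 156


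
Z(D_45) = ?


Z(G) = {g ∈ G | gx = xg for all x ∈ G}
For odd n, Z(D_n) = {e}: no nontrivial rotation commutes with all reflections

Z(D_45) = {e}


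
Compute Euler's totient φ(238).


Factor n: 238 = 2 × 7 × 17
φ(n) = n · ∏(1 - 1/p) over distinct primes p | n
φ(238) = 238 · (1 - 1/2) · (1 - 1/7) · (1 - 1/17) = 96

φ(238) = 96


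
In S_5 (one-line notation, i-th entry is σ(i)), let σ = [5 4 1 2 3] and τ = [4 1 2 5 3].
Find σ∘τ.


σ∘τ: apply τ first, then σ
1 →τ 4 →σ 2
2 →τ 1 →σ 5
3 →τ 2 →σ 4
4 →τ 5 →σ 3
5 →τ 3 →σ 1

σ∘τ = [2 5 4 3 1]


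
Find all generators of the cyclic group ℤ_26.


g generates ℤ_n iff gcd(g,n) = 1
Prime factors of 26: 2, 13
Generators are g ∈ {1,...,25} not divisible by any of these primes.
Generators: {1, 3, 5, 7, 9, 11, 15, 17, 19, 21, 23, 25}
Number of generators = φ(26) = 12

Generators of ℤ_26 = {1, 3, 5, 7, 9, 11, 15, 17, 19, 21, 23, 25}


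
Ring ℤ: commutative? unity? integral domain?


integers form a commutative ring with unity 1; no zero divisors
Commutative: Yes
Integral domain: Yes
Has unity: Yes

ℤ: Commutative=Yes, Unity=Yes


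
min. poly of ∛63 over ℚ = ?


∛63 satisfies x³ - 63 = 0, irreducible over ℚ (no rational root; 63 is not a perfect cube)

Minimal polynomial: x³ - 63


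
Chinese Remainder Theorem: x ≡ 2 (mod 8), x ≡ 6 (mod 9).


m₁ = 8, m₂ = 9, gcd = 1, so CRT applies. M = m₁·m₂ = 72
Let M₁ = M/m₁ = 9, M₂ = M/m₂ = 8
Find y₁ ≡ M₁⁻¹ (mod m₁): 9⁻¹ ≡ 1 (mod 8)
Find y₂ ≡ M₂⁻¹ (mod m₂): 8⁻¹ ≡ 8 (mod 9)
x = a₁·M₁·y₁ + a₂·M₂·y₂ = 2·9·1 + 6·8·8 = 402
Reduce mod 72: x ≡ 42
Check: 42 mod 8 = 2 ✓, 42 mod 9 = 6 ✓

x ≡ 42 (mod 72)


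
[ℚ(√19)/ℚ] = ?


√19 has minimal polynomial x² - 19 (irreducible over ℚ since 19 is squarefree)

[ℚ(√19)/ℚ] = 2


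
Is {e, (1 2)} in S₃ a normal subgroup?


H = {e, (1 2)} in S₃
(1 3)(1 2)(1 3)⁻¹ = (2 3) ∉ {e, (1 2)}, so it is not normal

No, not a normal subgroup


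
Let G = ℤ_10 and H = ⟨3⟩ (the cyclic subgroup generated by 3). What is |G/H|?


|⟨3⟩| = n / gcd(3, 10) = 10 / 1 = 10
H is normal (ℤ_10 is abelian).
|G/H| = |G| / |H| = 10 / 10 = 1

|G/H| = 1


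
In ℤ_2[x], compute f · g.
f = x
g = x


Expand and collect like terms; reduce coefficients mod 2:
x^0: 0·0 = 0 ≡ 0 (mod 2)
x^1: 0·1 + 1·0 = 0 ≡ 0 (mod 2)
x^2: 1·1 = 1 ≡ 1 (mod 2)
Result: x^2

f · g = x^2


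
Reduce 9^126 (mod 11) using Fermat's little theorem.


Fermat's little theorem: if p is prime and gcd(a,p)=1, then a^(p-1) ≡ 1 (mod p)
p = 11 is prime, gcd(9,11) = 1
Reduce exponent: 126 mod 10 = 6
So 9^126 ≡ 9^6 (mod 11)
9^6 mod 11 = 9

9^126 ≡ 9 (mod 11)


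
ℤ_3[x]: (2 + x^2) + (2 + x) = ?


Add coefficients mod 3:
x^0: 2 + 2 = 1 (mod 3)
x^1: 0 + 1 = 1 (mod 3)
x^2: 1 + 0 = 1 (mod 3)
Result: 1 + x + x^2

f + g = 1 + x + x^2


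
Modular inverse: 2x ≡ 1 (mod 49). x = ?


Use the extended Euclidean algorithm to write 1 = 2·s + 49·t; then s mod 49 is the inverse.
Euclidean algorithm:
  2 = 0·49 + 2
  49 = 24·2 + 1
  2 = 2·1 + 0
gcd(2,49) = 1
Back-substitution gives: 2·(-24) + 49·(1) = 1
So 2⁻¹ ≡ -24 ≡ 25 (mod 49)
Check: 2 × 25 = 50 ≡ 1 (mod 49) ✓

2⁻¹ ≡ 25 (mod 49)


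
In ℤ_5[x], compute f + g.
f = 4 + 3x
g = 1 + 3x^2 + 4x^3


Add coefficients mod 5:
x^0: 4 + 1 = 0 (mod 5)
x^1: 3 + 0 = 3 (mod 5)
x^2: 0 + 3 = 3 (mod 5)
x^3: 0 + 4 = 4 (mod 5)
Result: 3x + 3x^2 + 4x^3

f + g = 3x + 3x^2 + 4x^3


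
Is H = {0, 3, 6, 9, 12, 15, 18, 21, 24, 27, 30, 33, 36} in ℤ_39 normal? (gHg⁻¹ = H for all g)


H = {0, 3, 6, 9, 12, 15, 18, 21, 24, 27, 30, 33, 36} in ℤ_39
ℤ_39 is abelian; every subgroup of an abelian group is normal

Yes, normal subgroup


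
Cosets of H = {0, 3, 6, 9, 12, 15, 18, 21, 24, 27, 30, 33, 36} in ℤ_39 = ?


H = {0, 3, 6, 9, 12, 15, 18, 21, 24, 27, 30, 33, 36}, |H| = 13
Number of cosets = |G|/|H| = 39/13 = 3
0 + H = {0, 3, 6, 9, 12, 15, 18, 21, 24, 27, 30, 33, 36}
1 + H = {1, 4, 7, 10, 13, 16, 19, 22, 25, 28, 31, 34, 37}
2 + H = {2, 5, 8, 11, 14, 17, 20, 23, 26, 29, 32, 35, 38}

Cosets: 0+H={0,3,6,9,12,15,18,21,24,27,30,33,36}; 1+H={1,4,7,10,13,16,19,22,25,28,31,34,37}; 2+H={2,5,8,11,14,17,20,23,26,29,32,35,38}


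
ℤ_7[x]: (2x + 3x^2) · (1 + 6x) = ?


Expand and collect like terms; reduce coefficients mod 7:
x^0: 0·1 = 0 ≡ 0 (mod 7)
x^1: 0·6 + 2·1 = 2 ≡ 2 (mod 7)
x^2: 2·6 + 3·1 = 15 ≡ 1 (mod 7)
x^3: 3·6 = 18 ≡ 4 (mod 7)
Result: 2x + x^2 + 4x^3

f · g = 2x + x^2 + 4x^3


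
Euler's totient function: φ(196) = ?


Factor n: 196 = 2^2 × 7^2
φ(n) = n · ∏(1 - 1/p) over distinct primes p | n
φ(196) = 196 · (1 - 1/2) · (1 - 1/7) = 84

φ(196) = 84


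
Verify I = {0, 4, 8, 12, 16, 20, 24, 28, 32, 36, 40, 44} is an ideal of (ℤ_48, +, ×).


Check ideal conditions for I = {0, 4, 8, 12, 16, 20, 24, 28, 32, 36, 40, 44} in ℤ_48:
(1) I is an additive subgroup? Yes
(2) For r ∈ ℤ_48 and a ∈ I: r·a ∈ I? Yes

Yes, I is an ideal of ℤ_48


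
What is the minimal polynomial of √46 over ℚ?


√46 satisfies x² - 46 = 0, irreducible over ℚ since 46 is squarefree

Minimal polynomial: x² - 46


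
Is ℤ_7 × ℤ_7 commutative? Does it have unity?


Direct product ring; commutative with unity (1,1); but (1,0)·(0,1) = (0,0) gives zero divisors, so not an integral domain
Commutative: Yes
Integral domain: No
Has unity: Yes

ℤ_7 × ℤ_7: Commutative=Yes, Unity=Yes


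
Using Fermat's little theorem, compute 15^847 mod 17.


Fermat's little theorem: if p is prime and gcd(a,p)=1, then a^(p-1) ≡ 1 (mod p)
p = 17 is prime, gcd(15,17) = 1
Reduce exponent: 847 mod 16 = 15
So 15^847 ≡ 15^15 (mod 17)
15^15 mod 17 = 8

15^847 ≡ 8 (mod 17)


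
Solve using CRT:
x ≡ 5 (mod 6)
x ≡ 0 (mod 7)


m₁ = 6, m₂ = 7, gcd = 1, so CRT applies. M = m₁·m₂ = 42
Let M₁ = M/m₁ = 7, M₂ = M/m₂ = 6
Find y₁ ≡ M₁⁻¹ (mod m₁): 7⁻¹ ≡ 1 (mod 6)
Find y₂ ≡ M₂⁻¹ (mod m₂): 6⁻¹ ≡ 6 (mod 7)
x = a₁·M₁·y₁ + a₂·M₂·y₂ = 5·7·1 + 0·6·6 = 35
Reduce mod 42: x ≡ 35
Check: 35 mod 6 = 5 ✓, 35 mod 7 = 0 ✓

x ≡ 35 (mod 42)


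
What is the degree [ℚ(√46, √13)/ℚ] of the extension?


[ℚ(√46,√13):ℚ] = [ℚ(√46,√13):ℚ(√46)]·[ℚ(√46):ℚ] = 2·2 = 4

[ℚ(√46, √13)/ℚ] = 4


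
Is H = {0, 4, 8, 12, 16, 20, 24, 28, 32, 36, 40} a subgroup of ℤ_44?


Subgroup test for H = {0, 4, 8, 12, 16, 20, 24, 28, 32, 36, 40} in (ℤ_44, +):
(1) 0 ∈ H? Yes
(2) Closure: for all a,b ∈ H, (a+b) mod 44 ∈ H? Yes
(3) Inverses: for all a ∈ H, -a mod 44 ∈ H? Yes

Yes, H is a subgroup of ℤ_44


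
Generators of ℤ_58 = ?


g generates ℤ_n iff gcd(g,n) = 1
Prime factors of 58: 2, 29
Generators are g ∈ {1,...,57} not divisible by any of these primes.
Generators: {1, 3, 5, 7, 9, 11, 13, 15, 17, 19, 21, 23, 25, 27, 31, 33, 35, 37, 39, 41, 43, 45, 47, 49, 51, 53, 55, 57}
Number of generators = φ(58) = 28

Generators of ℤ_58 = {1, 3, 5, 7, 9, 11, 13, 15, 17, 19, 21, 23, 25, 27, 31, 33, 35, 37, 39, 41, 43, 45, 47, 49, 51, 53, 55, 57}


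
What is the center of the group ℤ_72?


Z(G) = {g ∈ G | gx = xg for all x ∈ G}
ℤ_72 is abelian, so Z(G) = G

Z(ℤ_72) = ℤ_72


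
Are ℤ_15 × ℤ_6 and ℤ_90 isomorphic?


Comparing ℤ_15 × ℤ_6 and ℤ_90:
gcd(15,6) = 3 ≠ 1. Max element order in ℤ_15×ℤ_6 is lcm(15,6) = 30 < 90, so it has no element of order 90

No, ℤ_15 × ℤ_6 ≇ ℤ_90


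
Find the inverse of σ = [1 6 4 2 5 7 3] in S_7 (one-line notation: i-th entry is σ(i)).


To find σ⁻¹, swap domain and range:
σ(1) = 1 → σ⁻¹(1) = 1
σ(2) = 6 → σ⁻¹(6) = 2
σ(3) = 4 → σ⁻¹(4) = 3
σ(4) = 2 → σ⁻¹(2) = 4
σ(5) = 5 → σ⁻¹(5) = 5
σ(6) = 7 → σ⁻¹(7) = 6
σ(7) = 3 → σ⁻¹(3) = 7

σ⁻¹ = [1 4 7 3 5 2 6]


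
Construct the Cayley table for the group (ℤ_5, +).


Elements: {0, 1, 2, 3, 4}
Operation: addition mod 5
Entry (a, b) = (a + b) mod 5

Cayley table:
  | 0 | 1 | 2 | 3 | 4
0 | 0 | 1 | 2 | 3 | 4
1 | 1 | 2 | 3 | 4 | 0
2 | 2 | 3 | 4 | 0 | 1
3 | 3 | 4 | 0 | 1 | 2
4 | 4 | 0 | 1 | 2 | 3


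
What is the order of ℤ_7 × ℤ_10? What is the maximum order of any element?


|ℤ_7 × ℤ_10| = 7 × 10 = 70
Max element order = lcm(7,10) = 70
Cyclic? Yes (gcd=1)

|ℤ_7×ℤ_10| = 70, max element order = 70


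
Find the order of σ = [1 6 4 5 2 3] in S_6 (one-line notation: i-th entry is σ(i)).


Cycle decomposition: (2 6 3 4 5)
Cycle lengths: 5
Order = lcm(5) = 5

ord(σ) = 5


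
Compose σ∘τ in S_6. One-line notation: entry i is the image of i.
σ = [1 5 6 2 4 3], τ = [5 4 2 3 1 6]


σ∘τ: apply τ first, then σ
1 →τ 5 →σ 4
2 →τ 4 →σ 2
3 →τ 2 →σ 5
4 →τ 3 →σ 6
5 →τ 1 →σ 1
6 →τ 6 →σ 3

σ∘τ = [4 2 5 6 1 3]


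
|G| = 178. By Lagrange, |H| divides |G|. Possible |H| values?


Lagrange's theorem: |H| divides |G|
|G| = 178
Divisors of 178: 1, 2, 89, 178

Possible subgroup orders: {1, 2, 89, 178}


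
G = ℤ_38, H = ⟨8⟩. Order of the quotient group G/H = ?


|⟨8⟩| = n / gcd(8, 38) = 38 / 2 = 19
H is normal (ℤ_38 is abelian).
|G/H| = |G| / |H| = 38 / 19 = 2

|G/H| = 2


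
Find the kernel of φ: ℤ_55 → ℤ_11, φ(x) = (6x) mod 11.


Kernel = preimage of identity
ker(φ) = {x ∈ ℤ_55 : 6x ≡ 0 (mod 11)}. Since 11 | 55, φ is well-defined. The kernel is the cyclic subgroup ⟨11⟩ of ℤ_55 (order 5), i.e. {0, 11, 22, 33, 44}

ker(φ) = {0, 11, 22, 33, 44}


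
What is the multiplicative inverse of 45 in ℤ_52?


Use the extended Euclidean algorithm to write 1 = 45·s + 52·t; then s mod 52 is the inverse.
Euclidean algorithm:
  45 = 0·52 + 45
  52 = 1·45 + 7
  45 = 6·7 + 3
  7 = 2·3 + 1
  3 = 3·1 + 0
gcd(45,52) = 1
Back-substitution gives: 45·(-15) + 52·(13) = 1
So 45⁻¹ ≡ -15 ≡ 37 (mod 52)
Check: 45 × 37 = 1665 ≡ 1 (mod 52) ✓

45⁻¹ ≡ 37 (mod 52)


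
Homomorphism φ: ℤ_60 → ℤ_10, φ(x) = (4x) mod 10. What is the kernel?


Kernel = preimage of identity
ker(φ) = {x ∈ ℤ_60 : 4x ≡ 0 (mod 10)}. Since 10 | 60, φ is well-defined. The kernel is the cyclic subgroup ⟨5⟩ of ℤ_60 (order 12), i.e. {0, 5, 10, 15, 20, 25, 30, 35, 40, 45, 50, 55}

ker(φ) = {0, 5, 10, 15, 20, 25, 30, 35, 40, 45, 50, 55}


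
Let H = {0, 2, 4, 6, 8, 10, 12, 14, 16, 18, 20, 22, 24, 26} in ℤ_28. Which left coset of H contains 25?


25 + H = {25 + h (mod 28) : h ∈ H}
25+0=25, 25+2=27, 25+4=1, 25+6=3, 25+8=5, 25+10=7, 25+12=9, 25+14=11, 25+16=13, 25+18=15, 25+20=17, 25+22=19, 25+24=21, 25+26=23
25 + H = {1, 3, 5, 7, 9, 11, 13, 15, 17, 19, 21, 23, 25, 27} = 1 + H

25 + H = {1, 3, 5, 7, 9, 11, 13, 15, 17, 19, 21, 23, 25, 27}


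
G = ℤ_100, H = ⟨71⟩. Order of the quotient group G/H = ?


|⟨71⟩| = n / gcd(71, 100) = 100 / 1 = 100
H is normal (ℤ_100 is abelian).
|G/H| = |G| / |H| = 100 / 100 = 1

|G/H| = 1


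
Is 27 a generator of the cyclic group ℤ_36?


g generates ℤ_n iff gcd(g, n) = 1
gcd(27, 36) = 9
Since gcd = 9 ≠ 1, ⟨27⟩ has order 4 < 36, so 27 is not a generator.

No, 27 does not generate ℤ_36


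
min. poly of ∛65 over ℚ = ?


∛65 satisfies x³ - 65 = 0, irreducible over ℚ (no rational root; 65 is not a perfect cube)

Minimal polynomial: x³ - 65


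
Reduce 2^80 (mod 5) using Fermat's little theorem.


Fermat's little theorem: if p is prime and gcd(a,p)=1, then a^(p-1) ≡ 1 (mod p)
p = 5 is prime, gcd(2,5) = 1
Reduce exponent: 80 mod 4 = 0
So 2^80 ≡ 2^0 (mod 5)
2^0 = 1

2^80 ≡ 1 (mod 5)


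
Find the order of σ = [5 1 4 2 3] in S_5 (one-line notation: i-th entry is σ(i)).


Cycle decomposition: (1 5 3 4 2)
Cycle lengths: 5
Order = lcm(5) = 5

ord(σ) = 5


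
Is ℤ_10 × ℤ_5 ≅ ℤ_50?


Comparing ℤ_10 × ℤ_5 and ℤ_50:
gcd(10,5) = 5 ≠ 1. Max element order in ℤ_10×ℤ_5 is lcm(10,5) = 10 < 50, so it has no element of order 50

No, ℤ_10 × ℤ_5 ≇ ℤ_50


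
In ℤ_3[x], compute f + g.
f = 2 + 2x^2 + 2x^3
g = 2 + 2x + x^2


Add coefficients mod 3:
x^0: 2 + 2 = 1 (mod 3)
x^1: 0 + 2 = 2 (mod 3)
x^2: 2 + 1 = 0 (mod 3)
x^3: 2 + 0 = 2 (mod 3)
Result: 1 + 2x + 2x^3

f + g = 1 + 2x + 2x^3


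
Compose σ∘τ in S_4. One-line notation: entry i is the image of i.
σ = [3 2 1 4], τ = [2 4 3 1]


σ∘τ: apply τ first, then σ
1 →τ 2 →σ 2
2 →τ 4 →σ 4
3 →τ 3 →σ 1
4 →τ 1 →σ 3

σ∘τ = [2 4 1 3]


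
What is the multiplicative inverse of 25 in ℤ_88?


Use the extended Euclidean algorithm to write 1 = 25·s + 88·t; then s mod 88 is the inverse.
Euclidean algorithm:
  25 = 0·88 + 25
  88 = 3·25 + 13
  25 = 1·13 + 12
  13 = 1·12 + 1
  12 = 12·1 + 0
gcd(25,88) = 1
Back-substitution gives: 25·(-7) + 88·(2) = 1
So 25⁻¹ ≡ -7 ≡ 81 (mod 88)
Check: 25 × 81 = 2025 ≡ 1 (mod 88) ✓

25⁻¹ ≡ 81 (mod 88)


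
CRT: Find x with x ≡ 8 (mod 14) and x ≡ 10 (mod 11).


m₁ = 14, m₂ = 11, gcd = 1, so CRT applies. M = m₁·m₂ = 154
Let M₁ = M/m₁ = 11, M₂ = M/m₂ = 14
Find y₁ ≡ M₁⁻¹ (mod m₁): 11⁻¹ ≡ 9 (mod 14)
Find y₂ ≡ M₂⁻¹ (mod m₂): 14⁻¹ ≡ 4 (mod 11)
x = a₁·M₁·y₁ + a₂·M₂·y₂ = 8·11·9 + 10·14·4 = 1352
Reduce mod 154: x ≡ 120
Check: 120 mod 14 = 8 ✓, 120 mod 11 = 10 ✓

x ≡ 120 (mod 154)


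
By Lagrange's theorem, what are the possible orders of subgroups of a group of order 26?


Lagrange's theorem: |H| divides |G|
|G| = 26
Divisors of 26: 1, 2, 13, 26

Possible subgroup orders: {1, 2, 13, 26}


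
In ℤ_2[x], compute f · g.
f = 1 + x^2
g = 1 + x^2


Expand and collect like terms; reduce coefficients mod 2:
x^0: 1·1 = 1 ≡ 1 (mod 2)
x^1: 1·0 + 0·1 = 0 ≡ 0 (mod 2)
x^2: 1·1 + 0·0 + 1·1 = 2 ≡ 0 (mod 2)
x^3: 0·1 + 1·0 = 0 ≡ 0 (mod 2)
x^4: 1·1 = 1 ≡ 1 (mod 2)
Result: 1 + x^4

f · g = 1 + x^4


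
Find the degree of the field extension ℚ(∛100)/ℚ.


∛100 has minimal polynomial x³ - 100 (irreducible over ℚ since 100 is not a perfect cube)

[ℚ(∛100)/ℚ] = 3


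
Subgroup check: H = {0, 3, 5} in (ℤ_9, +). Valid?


Subgroup test for H = {0, 3, 5} in (ℤ_9, +):
(1) 0 ∈ H? Yes
(2) Closure: for all a,b ∈ H, (a+b) mod 9 ∈ H? No  [counterexample: 3 + 3 = 6 ∉ H]
(3) Inverses: for all a ∈ H, -a mod 9 ∈ H? No

No, H is not a subgroup of ℤ_9


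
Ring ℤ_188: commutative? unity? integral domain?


ℤ_188 is a commutative ring with unity 1; 188 = 2×94 is composite, so 2·94 ≡ 0 gives zero divisors (not an integral domain)
Commutative: Yes
Integral domain: No
Has unity: Yes

ℤ_188: Commutative=Yes, Unity=Yes


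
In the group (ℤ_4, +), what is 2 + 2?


Operation: addition mod 4
2 + 2 = (a + b) mod 4 with a = 2, b = 2

2 + 2 = 0


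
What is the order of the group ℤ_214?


ℤ_n has n elements.

|ℤ_214| = 214


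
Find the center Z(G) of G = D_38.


Z(G) = {g ∈ G | gx = xg for all x ∈ G}
For even n, Z(D_n) = {e, r^(n/2)}: the 180° rotation r^19 commutes with every reflection and rotation

Z(D_38) = {e, r^19}


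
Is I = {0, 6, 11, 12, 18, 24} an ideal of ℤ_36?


Check ideal conditions for I = {0, 6, 11, 12, 18, 24} in ℤ_36:
(1) I is an additive subgroup? No
(2) For r ∈ ℤ_36 and a ∈ I: r·a ∈ I? No  [counterexample: r=2, a=11, r·a mod 36 = 22 ∉ I]

No, I is not an ideal of ℤ_36


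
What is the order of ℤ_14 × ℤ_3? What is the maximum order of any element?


|ℤ_14 × ℤ_3| = 14 × 3 = 42
Max element order = lcm(14,3) = 42
Cyclic? Yes (gcd=1)

|ℤ_14×ℤ_3| = 42, max element order = 42


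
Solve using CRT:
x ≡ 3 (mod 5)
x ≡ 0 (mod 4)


m₁ = 5, m₂ = 4, gcd = 1, so CRT applies. M = m₁·m₂ = 20
Let M₁ = M/m₁ = 4, M₂ = M/m₂ = 5
Find y₁ ≡ M₁⁻¹ (mod m₁): 4⁻¹ ≡ 4 (mod 5)
Find y₂ ≡ M₂⁻¹ (mod m₂): 5⁻¹ ≡ 1 (mod 4)
x = a₁·M₁·y₁ + a₂·M₂·y₂ = 3·4·4 + 0·5·1 = 48
Reduce mod 20: x ≡ 8
Check: 8 mod 5 = 3 ✓, 8 mod 4 = 0 ✓

x ≡ 8 (mod 20)


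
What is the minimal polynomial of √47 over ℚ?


√47 satisfies x² - 47 = 0, irreducible over ℚ since 47 is squarefree

Minimal polynomial: x² - 47


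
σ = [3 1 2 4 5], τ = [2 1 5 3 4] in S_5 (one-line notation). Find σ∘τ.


σ∘τ: apply τ first, then σ
1 →τ 2 →σ 1
2 →τ 1 →σ 3
3 →τ 5 →σ 5
4 →τ 3 →σ 2
5 →τ 4 →σ 4

σ∘τ = [1 3 5 2 4]


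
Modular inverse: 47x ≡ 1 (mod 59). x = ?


Use the extended Euclidean algorithm to write 1 = 47·s + 59·t; then s mod 59 is the inverse.
Euclidean algorithm:
  47 = 0·59 + 47
  59 = 1·47 + 12
  47 = 3·12 + 11
  12 = 1·11 + 1
  11 = 11·1 + 0
gcd(47,59) = 1
Back-substitution gives: 47·(-5) + 59·(4) = 1
So 47⁻¹ ≡ -5 ≡ 54 (mod 59)
Check: 47 × 54 = 2538 ≡ 1 (mod 59) ✓

47⁻¹ ≡ 54 (mod 59)


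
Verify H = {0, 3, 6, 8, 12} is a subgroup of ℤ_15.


Subgroup test for H = {0, 3, 6, 8, 12} in (ℤ_15, +):
(1) 0 ∈ H? Yes
(2) Closure: for all a,b ∈ H, (a+b) mod 15 ∈ H? No  [counterexample: 3 + 6 = 9 ∉ H]
(3) Inverses: for all a ∈ H, -a mod 15 ∈ H? No

No, H is not a subgroup of ℤ_15


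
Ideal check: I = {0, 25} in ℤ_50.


Check ideal conditions for I = {0, 25} in ℤ_50:
(1) I is an additive subgroup? Yes
(2) For r ∈ ℤ_50 and a ∈ I: r·a ∈ I? Yes

Yes, I is an ideal of ℤ_50


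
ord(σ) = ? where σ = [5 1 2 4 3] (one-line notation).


Cycle decomposition: (1 5 3 2)
Cycle lengths: 4
Order = lcm(4) = 4

ord(σ) = 4


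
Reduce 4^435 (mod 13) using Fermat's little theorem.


Fermat's little theorem: if p is prime and gcd(a,p)=1, then a^(p-1) ≡ 1 (mod p)
p = 13 is prime, gcd(4,13) = 1
Reduce exponent: 435 mod 12 = 3
So 4^435 ≡ 4^3 (mod 13)
4^3 mod 13 = 12

4^435 ≡ 12 (mod 13)


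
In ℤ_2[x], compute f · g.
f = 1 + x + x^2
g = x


Expand and collect like terms; reduce coefficients mod 2:
x^0: 1·0 = 0 ≡ 0 (mod 2)
x^1: 1·1 + 1·0 = 1 ≡ 1 (mod 2)
x^2: 1·1 + 1·0 = 1 ≡ 1 (mod 2)
x^3: 1·1 = 1 ≡ 1 (mod 2)
Result: x + x^2 + x^3

f · g = x + x^2 + x^3


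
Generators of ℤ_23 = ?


g generates ℤ_n iff gcd(g,n) = 1
Prime factors of 23: 23
Generators are g ∈ {1,...,22} not divisible by any of these primes.
Generators: {1, 2, 3, 4, 5, 6, 7, 8, 9, 10, 11, 12, 13, 14, 15, 16, 17, 18, 19, 20, 21, 22}
Number of generators = φ(23) = 22

Generators of ℤ_23 = {1, 2, 3, 4, 5, 6, 7, 8, 9, 10, 11, 12, 13, 14, 15, 16, 17, 18, 19, 20, 21, 22}


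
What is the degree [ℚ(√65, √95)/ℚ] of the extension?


[ℚ(√65,√95):ℚ] = [ℚ(√65,√95):ℚ(√65)]·[ℚ(√65):ℚ] = 2·2 = 4

[ℚ(√65, √95)/ℚ] = 4


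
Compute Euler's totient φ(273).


Factor n: 273 = 3 × 7 × 13
φ(n) = n · ∏(1 - 1/p) over distinct primes p | n
φ(273) = 273 · (1 - 1/3) · (1 - 1/7) · (1 - 1/13) = 144

φ(273) = 144


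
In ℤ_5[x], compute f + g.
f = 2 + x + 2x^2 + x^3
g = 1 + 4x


Add coefficients mod 5:
x^0: 2 + 1 = 3 (mod 5)
x^1: 1 + 4 = 0 (mod 5)
x^2: 2 + 0 = 2 (mod 5)
x^3: 1 + 0 = 1 (mod 5)
Result: 3 + 2x^2 + x^3

f + g = 3 + 2x^2 + x^3


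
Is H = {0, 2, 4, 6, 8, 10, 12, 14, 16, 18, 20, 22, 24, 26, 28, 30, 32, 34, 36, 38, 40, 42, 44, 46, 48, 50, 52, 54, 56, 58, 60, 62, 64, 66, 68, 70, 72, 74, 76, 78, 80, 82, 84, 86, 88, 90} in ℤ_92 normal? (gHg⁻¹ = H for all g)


H = {0, 2, 4, 6, 8, 10, 12, 14, 16, 18, 20, 22, 24, 26, 28, 30, 32, 34, 36, 38, 40, 42, 44, 46, 48, 50, 52, 54, 56, 58, 60, 62, 64, 66, 68, 70, 72, 74, 76, 78, 80, 82, 84, 86, 88, 90} in ℤ_92
ℤ_92 is abelian; every subgroup of an abelian group is normal

Yes, normal subgroup


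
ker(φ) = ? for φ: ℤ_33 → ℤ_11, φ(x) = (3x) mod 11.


Kernel = preimage of identity
ker(φ) = {x ∈ ℤ_33 : 3x ≡ 0 (mod 11)}. Since 11 | 33, φ is well-defined. The kernel is the cyclic subgroup ⟨11⟩ of ℤ_33 (order 3), i.e. {0, 11, 22}

ker(φ) = {0, 11, 22}


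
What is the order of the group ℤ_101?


ℤ_n has n elements.

|ℤ_101| = 101


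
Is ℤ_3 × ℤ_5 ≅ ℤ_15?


Comparing ℤ_3 × ℤ_5 and ℤ_15:
gcd(3,5) = 1, so ℤ_3 × ℤ_5 ≅ ℤ_15 (CRT)

Yes, ℤ_3 × ℤ_5 ≅ ℤ_15


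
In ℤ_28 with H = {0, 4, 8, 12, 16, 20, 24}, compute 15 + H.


15 + H = {15 + h (mod 28) : h ∈ H}
15+0=15, 15+4=19, 15+8=23, 15+12=27, 15+16=3, 15+20=7, 15+24=11
15 + H = {3, 7, 11, 15, 19, 23, 27} = 3 + H

15 + H = {3, 7, 11, 15, 19, 23, 27}


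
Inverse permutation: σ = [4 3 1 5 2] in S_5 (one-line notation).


To find σ⁻¹, swap domain and range:
σ(1) = 4 → σ⁻¹(4) = 1
σ(2) = 3 → σ⁻¹(3) = 2
σ(3) = 1 → σ⁻¹(1) = 3
σ(4) = 5 → σ⁻¹(5) = 4
σ(5) = 2 → σ⁻¹(2) = 5

σ⁻¹ = [3 5 2 1 4]


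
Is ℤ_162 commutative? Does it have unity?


ℤ_162 is a commutative ring with unity 1; 162 = 2×81 is composite, so 2·81 ≡ 0 gives zero divisors (not an integral domain)
Commutative: Yes
Integral domain: No
Has unity: Yes

ℤ_162: Commutative=Yes, Unity=Yes


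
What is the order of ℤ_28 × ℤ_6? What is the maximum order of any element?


|ℤ_28 × ℤ_6| = 28 × 6 = 168
Max element order = lcm(28,6) = 84
Cyclic? No (gcd=2)

|ℤ_28×ℤ_6| = 168, max element order = 84


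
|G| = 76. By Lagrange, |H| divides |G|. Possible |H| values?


Lagrange's theorem: |H| divides |G|
|G| = 76
Divisors of 76: 1, 2, 4, 19, 38, 76

Possible subgroup orders: {1, 2, 4, 19, 38, 76}


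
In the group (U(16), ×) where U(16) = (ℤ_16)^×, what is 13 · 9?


Operation: multiplication mod 16
13 · 9 = (a × b) mod 16 with a = 13, b = 9

13 · 9 = 5


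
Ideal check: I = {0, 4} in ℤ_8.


Check ideal conditions for I = {0, 4} in ℤ_8:
(1) I is an additive subgroup? Yes
(2) For r ∈ ℤ_8 and a ∈ I: r·a ∈ I? Yes

Yes, I is an ideal of ℤ_8


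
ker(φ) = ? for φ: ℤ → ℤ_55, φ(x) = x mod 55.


Kernel = preimage of identity
ker(φ) = {x ∈ ℤ : x ≡ 0 (mod 55)} = 55ℤ = {0, ±55, ±110, ...}

ker(φ) = 55ℤ


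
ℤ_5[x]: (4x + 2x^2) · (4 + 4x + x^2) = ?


Expand and collect like terms; reduce coefficients mod 5:
x^0: 0·4 = 0 ≡ 0 (mod 5)
x^1: 0·4 + 4·4 = 16 ≡ 1 (mod 5)
x^2: 0·1 + 4·4 + 2·4 = 24 ≡ 4 (mod 5)
x^3: 4·1 + 2·4 = 12 ≡ 2 (mod 5)
x^4: 2·1 = 2 ≡ 2 (mod 5)
Result: x + 4x^2 + 2x^3 + 2x^4

f · g = x + 4x^2 + 2x^3 + 2x^4


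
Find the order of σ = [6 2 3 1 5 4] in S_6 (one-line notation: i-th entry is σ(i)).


Cycle decomposition: (1 6 4)
Cycle lengths: 3
Order = lcm(3) = 3

ord(σ) = 3


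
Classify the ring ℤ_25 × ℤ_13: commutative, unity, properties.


Direct product ring; commutative with unity (1,1); but (1,0)·(0,1) = (0,0) gives zero divisors, so not an integral domain
Commutative: Yes
Integral domain: No
Has unity: Yes

ℤ_25 × ℤ_13: Commutative=Yes, Unity=Yes


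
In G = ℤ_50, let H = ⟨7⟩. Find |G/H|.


|⟨7⟩| = n / gcd(7, 50) = 50 / 1 = 50
H is normal (ℤ_50 is abelian).
|G/H| = |G| / |H| = 50 / 50 = 1

|G/H| = 1


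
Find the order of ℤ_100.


ℤ_n has n elements.

|ℤ_100| = 100


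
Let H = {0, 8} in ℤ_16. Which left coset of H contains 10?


10 + H = {10 + h (mod 16) : h ∈ H}
10+0=10, 10+8=2
10 + H = {2, 10} = 2 + H

10 + H = {2, 10}


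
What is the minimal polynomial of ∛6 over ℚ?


∛6 satisfies x³ - 6 = 0, irreducible over ℚ (no rational root; 6 is not a perfect cube)

Minimal polynomial: x³ - 6


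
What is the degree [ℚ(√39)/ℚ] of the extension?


√39 has minimal polynomial x² - 39 (irreducible over ℚ since 39 is squarefree)

[ℚ(√39)/ℚ] = 2


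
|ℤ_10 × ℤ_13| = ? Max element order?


|ℤ_10 × ℤ_13| = 10 × 13 = 130
Max element order = lcm(10,13) = 130
Cyclic? Yes (gcd=1)

|ℤ_10×ℤ_13| = 130, max element order = 130


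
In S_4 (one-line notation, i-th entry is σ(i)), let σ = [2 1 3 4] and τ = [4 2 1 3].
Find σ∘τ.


σ∘τ: apply τ first, then σ
1 →τ 4 →σ 4
2 →τ 2 →σ 1
3 →τ 1 →σ 2
4 →τ 3 →σ 3

σ∘τ = [4 1 2 3]


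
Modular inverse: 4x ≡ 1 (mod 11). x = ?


Use the extended Euclidean algorithm to write 1 = 4·s + 11·t; then s mod 11 is the inverse.
Euclidean algorithm:
  4 = 0·11 + 4
  11 = 2·4 + 3
  4 = 1·3 + 1
  3 = 3·1 + 0
gcd(4,11) = 1
Back-substitution gives: 4·(3) + 11·(-1) = 1
So 4⁻¹ ≡ 3 ≡ 3 (mod 11)
Check: 4 × 3 = 12 ≡ 1 (mod 11) ✓

4⁻¹ ≡ 3 (mod 11)


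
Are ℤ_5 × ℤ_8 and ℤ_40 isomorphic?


Comparing ℤ_5 × ℤ_8 and ℤ_40:
gcd(5,8) = 1, so ℤ_5 × ℤ_8 ≅ ℤ_40 (CRT)

Yes, ℤ_5 × ℤ_8 ≅ ℤ_40


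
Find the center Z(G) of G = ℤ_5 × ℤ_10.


Z(G) = {g ∈ G | gx = xg for all x ∈ G}
Direct product of abelian groups is abelian, so Z(G) = G

Z(ℤ_5 × ℤ_10) = ℤ_5 × ℤ_10


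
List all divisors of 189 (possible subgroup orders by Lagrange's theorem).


Lagrange's theorem: |H| divides |G|
|G| = 189
Divisors of 189: 1, 3, 7, 9, 21, 27, 63, 189

Possible subgroup orders: {1, 3, 7, 9, 21, 27, 63, 189}


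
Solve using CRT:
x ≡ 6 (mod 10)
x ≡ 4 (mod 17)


m₁ = 10, m₂ = 17, gcd = 1, so CRT applies. M = m₁·m₂ = 170
Let M₁ = M/m₁ = 17, M₂ = M/m₂ = 10
Find y₁ ≡ M₁⁻¹ (mod m₁): 17⁻¹ ≡ 3 (mod 10)
Find y₂ ≡ M₂⁻¹ (mod m₂): 10⁻¹ ≡ 12 (mod 17)
x = a₁·M₁·y₁ + a₂·M₂·y₂ = 6·17·3 + 4·10·12 = 786
Reduce mod 170: x ≡ 106
Check: 106 mod 10 = 6 ✓, 106 mod 17 = 4 ✓

x ≡ 106 (mod 170)


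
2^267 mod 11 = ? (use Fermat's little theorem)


Fermat's little theorem: if p is prime and gcd(a,p)=1, then a^(p-1) ≡ 1 (mod p)
p = 11 is prime, gcd(2,11) = 1
Reduce exponent: 267 mod 10 = 7
So 2^267 ≡ 2^7 (mod 11)
2^7 mod 11 = 7

2^267 ≡ 7 (mod 11)


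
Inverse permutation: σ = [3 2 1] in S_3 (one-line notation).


To find σ⁻¹, swap domain and range:
σ(1) = 3 → σ⁻¹(3) = 1
σ(2) = 2 → σ⁻¹(2) = 2
σ(3) = 1 → σ⁻¹(1) = 3

σ⁻¹ = [3 2 1]


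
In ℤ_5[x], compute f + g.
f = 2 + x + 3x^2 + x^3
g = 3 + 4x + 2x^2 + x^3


Add coefficients mod 5:
x^0: 2 + 3 = 0 (mod 5)
x^1: 1 + 4 = 0 (mod 5)
x^2: 3 + 2 = 0 (mod 5)
x^3: 1 + 1 = 2 (mod 5)
Result: 2x^3

f + g = 2x^3


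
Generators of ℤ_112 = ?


g generates ℤ_n iff gcd(g,n) = 1
Prime factors of 112: 2, 7
Generators are g ∈ {1,...,111} not divisible by any of these primes.
Generators: {1, 3, 5, 9, 11, 13, 15, 17, 19, 23, 25, 27, 29, 31, 33, 37, 39, 41, 43, 45, 47, 51, 53, 55, 57, 59, 61, 65, 67, 69, 71, 73, 75, 79, 81, 83, 85, 87, 89, 93, 95, 97, 99, 101, 103, 107, 109, 111}
Number of generators = φ(112) = 48

Generators of ℤ_112 = {1, 3, 5, 9, 11, 13, 15, 17, 19, 23, 25, 27, 29, 31, 33, 37, 39, 41, 43, 45, 47, 51, 53, 55, 57, 59, 61, 65, 67, 69, 71, 73, 75, 79, 81, 83, 85, 87, 89, 93, 95, 97, 99, 101, 103, 107, 109, 111}


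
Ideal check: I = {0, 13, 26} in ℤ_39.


Check ideal conditions for I = {0, 13, 26} in ℤ_39:
(1) I is an additive subgroup? Yes
(2) For r ∈ ℤ_39 and a ∈ I: r·a ∈ I? Yes

Yes, I is an ideal of ℤ_39


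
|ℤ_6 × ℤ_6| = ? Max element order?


|ℤ_6 × ℤ_6| = 6 × 6 = 36
Max element order = lcm(6,6) = 6
Cyclic? No (gcd=6)

|ℤ_6×ℤ_6| = 36, max element order = 6


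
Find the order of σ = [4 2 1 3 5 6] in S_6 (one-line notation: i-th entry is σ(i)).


Cycle decomposition: (1 4 3)
Cycle lengths: 3
Order = lcm(3) = 3

ord(σ) = 3


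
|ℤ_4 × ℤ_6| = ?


|A × B| = |A| · |B|
|ℤ_4 × ℤ_6| = 4 × 6 = 24

|ℤ_4 × ℤ_6| = 24


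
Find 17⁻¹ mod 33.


Use the extended Euclidean algorithm to write 1 = 17·s + 33·t; then s mod 33 is the inverse.
Euclidean algorithm:
  17 = 0·33 + 17
  33 = 1·17 + 16
  17 = 1·16 + 1
  16 = 16·1 + 0
gcd(17,33) = 1
Back-substitution gives: 17·(2) + 33·(-1) = 1
So 17⁻¹ ≡ 2 ≡ 2 (mod 33)
Check: 17 × 2 = 34 ≡ 1 (mod 33) ✓

17⁻¹ ≡ 2 (mod 33)


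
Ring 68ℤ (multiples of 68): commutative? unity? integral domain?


68ℤ is a commutative ring under +,× but has no multiplicative identity (1 ∉ 68ℤ); it has no zero divisors, but without unity it is not an integral domain
Commutative: Yes
Integral domain: No
Has unity: No

68ℤ (multiples of 68): Commutative=Yes, Unity=No


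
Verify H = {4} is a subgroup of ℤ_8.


Subgroup test for H = {4} in (ℤ_8, +):
(1) 0 ∈ H? No
(2) Closure: for all a,b ∈ H, (a+b) mod 8 ∈ H? No  [counterexample: 4 + 4 = 0 ∉ H]
(3) Inverses: for all a ∈ H, -a mod 8 ∈ H? Yes

No, H is not a subgroup of ℤ_8


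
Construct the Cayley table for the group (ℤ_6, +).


Elements: {0, 1, 2, 3, 4, 5}
Operation: addition mod 6
Entry (a, b) = (a + b) mod 6

Cayley table:
  | 0 | 1 | 2 | 3 | 4 | 5
0 | 0 | 1 | 2 | 3 | 4 | 5
1 | 1 | 2 | 3 | 4 | 5 | 0
2 | 2 | 3 | 4 | 5 | 0 | 1
3 | 3 | 4 | 5 | 0 | 1 | 2
4 | 4 | 5 | 0 | 1 | 2 | 3
5 | 5 | 0 | 1 | 2 | 3 | 4


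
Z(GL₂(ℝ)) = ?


Z(G) = {g ∈ G | gx = xg for all x ∈ G}
Only scalar multiples of the identity commute with all invertible matrices

Z(GL₂(ℝ)) = {aI : a ∈ ℝ, a ≠ 0}


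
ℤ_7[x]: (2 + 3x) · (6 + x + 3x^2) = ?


Expand and collect like terms; reduce coefficients mod 7:
x^0: 2·6 = 12 ≡ 5 (mod 7)
x^1: 2·1 + 3·6 = 20 ≡ 6 (mod 7)
x^2: 2·3 + 3·1 = 9 ≡ 2 (mod 7)
x^3: 3·3 = 9 ≡ 2 (mod 7)
Result: 5 + 6x + 2x^2 + 2x^3

f · g = 5 + 6x + 2x^2 + 2x^3
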